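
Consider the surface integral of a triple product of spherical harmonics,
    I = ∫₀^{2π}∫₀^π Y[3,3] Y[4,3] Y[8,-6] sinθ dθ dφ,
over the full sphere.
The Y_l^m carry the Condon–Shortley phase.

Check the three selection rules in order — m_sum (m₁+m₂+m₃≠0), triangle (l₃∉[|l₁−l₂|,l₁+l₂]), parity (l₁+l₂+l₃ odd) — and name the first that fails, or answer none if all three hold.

triangle

Σmᵢ = 0  ✓
l₃∈[|l₁−l₂|,l₁+l₂]=[1,7], have l₃=8  ✗
Σlᵢ = 15 ⇒ odd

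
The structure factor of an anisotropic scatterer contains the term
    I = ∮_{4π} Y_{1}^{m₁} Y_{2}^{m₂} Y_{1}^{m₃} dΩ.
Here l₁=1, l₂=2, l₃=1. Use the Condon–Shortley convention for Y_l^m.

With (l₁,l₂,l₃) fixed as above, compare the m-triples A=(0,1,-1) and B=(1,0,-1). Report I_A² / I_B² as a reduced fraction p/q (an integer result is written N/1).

Same 1,2,1: normalisation and zero-m 3j drop out of the ratio.
A: Δ: 2! 0! 2! / 5! → 1/30; sum: t=1:−1/2 = -1/2; 3j²(1 2 1; 0 1 -1) = Δ·Π!·Σ² = 1/10  (sign -1)
B: Δ: 2! 0! 2! / 5! → 1/30; sum: t=0:+1/4 = 1/4; 3j²(1 2 1; 1 0 -1) = Δ·Π!·Σ² = 1/30  (sign +1)
I_A²/I_B² = (1/10)/(1/30) = 3/1

3/1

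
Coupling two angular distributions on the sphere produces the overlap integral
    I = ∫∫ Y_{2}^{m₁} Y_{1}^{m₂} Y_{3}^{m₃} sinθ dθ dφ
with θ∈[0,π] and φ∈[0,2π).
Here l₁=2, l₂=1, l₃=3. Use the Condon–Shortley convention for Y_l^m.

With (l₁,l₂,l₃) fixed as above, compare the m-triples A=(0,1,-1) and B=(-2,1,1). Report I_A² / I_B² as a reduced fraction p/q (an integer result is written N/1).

6/1

l's match ⇒ only the (l;m) 3-j factors differ between A and B.
A: triangle coeff Δ(2,1,3) = 1/105; Σ_t [0,0]: t=0:+1/8 = 1/8; (3j)²=2/35 [(2 1 3; 0 1 -1)], sign=+1
B: triangle coeff Δ(2,1,3) = 1/105; Σ_t [0,0]: t=0:+1/48 = 1/48; (3j)²=1/105 [(2 1 3; -2 1 1)], sign=+1
I_A²/I_B² = (2/35)/(1/105) = 6/1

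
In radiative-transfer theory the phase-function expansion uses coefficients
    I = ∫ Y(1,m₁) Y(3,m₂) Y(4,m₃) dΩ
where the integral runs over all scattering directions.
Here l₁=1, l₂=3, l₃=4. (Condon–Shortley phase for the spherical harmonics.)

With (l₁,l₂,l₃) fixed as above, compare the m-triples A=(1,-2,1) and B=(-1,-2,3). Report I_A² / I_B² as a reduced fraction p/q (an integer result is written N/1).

Shared (l₁,l₂,l₃)=(1,3,4): N and (l;000)² cancel in I_A²/I_B².
A: Δ = 0!·2!·6!/9! = 1/252; Racah Σ t=0..0: t=0:+1/240 = 1/240; ⇒ 3j(1 3 4; 1 -2 1)² = 1/84, sgn -1
B: Δ = 0!·2!·6!/9! = 1/252; Racah Σ t=0..0: t=0:+1/240 = 1/240; ⇒ 3j(1 3 4; -1 -2 3)² = 1/12, sgn -1
I_A²/I_B² = (1/84)/(1/12) = 1/7

1/7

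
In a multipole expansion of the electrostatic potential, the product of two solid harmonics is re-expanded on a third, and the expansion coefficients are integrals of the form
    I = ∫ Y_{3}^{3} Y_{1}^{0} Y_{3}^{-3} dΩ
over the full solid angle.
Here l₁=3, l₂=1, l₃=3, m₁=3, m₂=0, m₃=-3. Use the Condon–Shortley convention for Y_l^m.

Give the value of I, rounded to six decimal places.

0.000000

l₁+l₂+l₃=7 is odd: 3j(l;000)=0 ⇒ I=0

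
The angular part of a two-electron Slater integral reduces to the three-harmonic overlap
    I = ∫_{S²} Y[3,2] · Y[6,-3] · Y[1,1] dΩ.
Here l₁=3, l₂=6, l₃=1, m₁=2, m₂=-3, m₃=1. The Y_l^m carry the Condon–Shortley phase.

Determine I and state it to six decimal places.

0.000000

triangle: need 3≤l₃≤9, have 1; I=0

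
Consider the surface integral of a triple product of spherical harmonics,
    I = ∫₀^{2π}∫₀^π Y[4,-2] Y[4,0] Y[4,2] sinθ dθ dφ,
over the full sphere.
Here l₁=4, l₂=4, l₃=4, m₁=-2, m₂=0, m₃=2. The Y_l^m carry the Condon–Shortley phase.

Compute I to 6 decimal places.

Rules hold: Σm=0, L=12 even, 0≤4≤8.
N = 9·9·9 = 729
Δ = 4!·4!·4!/13! = 1/450450
Racah Σ t=0..4: t=0:+1/13824 t=1:−1/216 t=2:+1/64 t=3:−1/216 t=4:+1/13824 = 5/768
⇒ 3j(4 4 4; 0 0 0)² = 18/1001, sgn +1
Racah Σ t=2..4: t=2:+1/384 t=3:−1/216 t=4:+1/2304 = -11/6912
⇒ 3j(4 4 4; -2 0 2)² = 11/1638, sgn -1
4πI² = N·(3j₀)²·(3jₘ)² = 729/8281
I = -1·√(0.0880328/4π) = -0.08369845

-0.083698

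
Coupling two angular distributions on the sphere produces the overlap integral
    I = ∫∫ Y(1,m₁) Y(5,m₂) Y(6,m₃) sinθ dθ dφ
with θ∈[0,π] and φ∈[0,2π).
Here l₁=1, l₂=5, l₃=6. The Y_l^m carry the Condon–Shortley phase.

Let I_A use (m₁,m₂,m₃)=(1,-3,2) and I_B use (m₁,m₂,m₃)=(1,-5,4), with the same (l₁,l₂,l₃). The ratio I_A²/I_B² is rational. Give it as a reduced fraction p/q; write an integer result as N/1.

Same 1,5,6: normalisation and zero-m 3j drop out of the ratio.
A: Δ: 0! 2! 10! / 13! → 1/858; sum: t=0:+1/161280 = 1/161280; 3j²(1 5 6; 1 -3 2) = Δ·Π!·Σ² = 1/143  (sign +1)
B: Δ: 0! 2! 10! / 13! → 1/858; sum: t=0:+1/7257600 = 1/7257600; 3j²(1 5 6; 1 -5 4) = Δ·Π!·Σ² = 1/858  (sign +1)
I_A²/I_B² = (1/143)/(1/858) = 6/1

6/1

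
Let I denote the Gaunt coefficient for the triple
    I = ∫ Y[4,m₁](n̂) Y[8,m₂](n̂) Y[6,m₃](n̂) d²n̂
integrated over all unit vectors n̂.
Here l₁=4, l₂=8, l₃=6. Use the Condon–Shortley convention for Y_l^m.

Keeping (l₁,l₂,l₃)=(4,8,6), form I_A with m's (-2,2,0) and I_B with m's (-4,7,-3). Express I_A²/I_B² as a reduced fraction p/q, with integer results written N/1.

96/5005

l's match ⇒ only the (l;m) 3-j factors differ between A and B.
A: triangle coeff Δ(4,8,6) = 1/23279256; Σ_t [4,6]: t=4:+1/1658880 t=5:−1/1728000 t=6:+1/24883200 = 1/15552000; (3j)²=16/46189 [(4 8 6; -2 2 0)], sign=+1
B: triangle coeff Δ(4,8,6) = 1/23279256; Σ_t [6,6]: t=6:+1/522547200 = 1/522547200; (3j)²=35/1938 [(4 8 6; -4 7 -3)], sign=-1
I_A²/I_B² = (16/46189)/(35/1938) = 96/5005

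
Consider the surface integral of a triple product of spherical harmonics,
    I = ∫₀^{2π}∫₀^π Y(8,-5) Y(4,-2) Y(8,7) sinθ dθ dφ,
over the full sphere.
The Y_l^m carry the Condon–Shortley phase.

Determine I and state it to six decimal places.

-0.166658

Rules hold: Σm=0, L=20 even, 4≤8≤12.
N = 17·9·17 = 2601
Δ = 4!·12!·4!/21! = 1/185175900
Racah Σ t=0..4: t=0:+1/557383680 t=1:−1/21772800 t=2:+1/8294400 t=3:−1/21772800 t=4:+1/557383680 = 1/30965760
⇒ 3j(8 4 8; 0 0 0)² = 36/4199, sgn +1
Racah Σ t=1..2: t=1:−1/17244057600 t=2:+1/3832012800 = 1/4926873600
⇒ 3j(8 4 8; -5 -2 7)² = 91/5814, sgn -1
4πI² = N·(3j₀)²·(3jₘ)² = 126/361
I = -1·√(0.34903/4π) = -0.16665822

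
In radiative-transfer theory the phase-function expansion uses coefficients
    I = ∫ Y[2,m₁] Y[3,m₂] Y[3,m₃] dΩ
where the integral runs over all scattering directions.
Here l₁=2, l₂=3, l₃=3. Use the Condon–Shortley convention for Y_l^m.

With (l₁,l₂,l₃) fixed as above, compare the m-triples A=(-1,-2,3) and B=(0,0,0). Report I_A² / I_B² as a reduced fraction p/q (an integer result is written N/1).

l's match ⇒ only the (l;m) 3-j factors differ between A and B.
A: triangle coeff Δ(2,3,3) = 1/3780; Σ_t [1,1]: t=1:−1/48 = -1/48; (3j)²=5/84 [(2 3 3; -1 -2 3)], sign=-1
B: triangle coeff Δ(2,3,3) = 1/3780; Σ_t [0,2]: t=0:+1/24 t=1:−1/4 t=2:+1/24 = -1/6; (3j)²=4/105 [(2 3 3; 0 0 0)], sign=+1
I_A²/I_B² = (5/84)/(4/105) = 25/16

25/16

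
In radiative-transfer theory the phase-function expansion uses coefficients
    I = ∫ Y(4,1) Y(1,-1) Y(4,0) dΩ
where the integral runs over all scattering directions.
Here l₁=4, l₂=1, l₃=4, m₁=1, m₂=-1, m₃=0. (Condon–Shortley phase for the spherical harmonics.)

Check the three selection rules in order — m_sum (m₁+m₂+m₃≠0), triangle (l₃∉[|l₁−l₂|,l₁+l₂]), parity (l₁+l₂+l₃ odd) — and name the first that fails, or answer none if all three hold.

parity

m₁+m₂+m₃ = 1 − 1 + 0 = 0  ✓
triangle: |4−1|=3 ≤ l₃=4 ≤ 4+1=5  ✓
parity: l₁+l₂+l₃ = 9 is odd  ✗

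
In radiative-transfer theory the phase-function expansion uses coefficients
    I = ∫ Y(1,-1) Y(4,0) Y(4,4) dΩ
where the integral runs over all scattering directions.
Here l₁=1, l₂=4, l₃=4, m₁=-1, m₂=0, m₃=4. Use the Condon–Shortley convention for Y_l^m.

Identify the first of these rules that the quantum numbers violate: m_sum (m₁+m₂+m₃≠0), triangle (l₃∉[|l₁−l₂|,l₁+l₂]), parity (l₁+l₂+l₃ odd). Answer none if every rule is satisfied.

azimuthal sum: -1 + 0 + 4 = 3  ✗
3 ≤ 4 ≤ 5 (triangle on l)
L = 1 + 4 + 4 = 9 (odd)

m_sum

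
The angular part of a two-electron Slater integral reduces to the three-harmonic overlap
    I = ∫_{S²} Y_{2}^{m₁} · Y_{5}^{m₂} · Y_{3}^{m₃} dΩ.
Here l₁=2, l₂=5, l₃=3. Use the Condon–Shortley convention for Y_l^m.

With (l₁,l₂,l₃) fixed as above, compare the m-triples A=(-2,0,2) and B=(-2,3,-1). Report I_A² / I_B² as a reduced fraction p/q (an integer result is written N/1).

1/14

l's match ⇒ only the (l;m) 3-j factors differ between A and B.
A: triangle coeff Δ(2,5,3) = 1/2310; Σ_t [4,4]: t=4:+1/2880 = 1/2880; (3j)²=1/462 [(2 5 3; -2 0 2)], sign=-1
B: triangle coeff Δ(2,5,3) = 1/2310; Σ_t [4,4]: t=4:+1/1152 = 1/1152; (3j)²=1/33 [(2 5 3; -2 3 -1)], sign=+1
I_A²/I_B² = (1/462)/(1/33) = 1/14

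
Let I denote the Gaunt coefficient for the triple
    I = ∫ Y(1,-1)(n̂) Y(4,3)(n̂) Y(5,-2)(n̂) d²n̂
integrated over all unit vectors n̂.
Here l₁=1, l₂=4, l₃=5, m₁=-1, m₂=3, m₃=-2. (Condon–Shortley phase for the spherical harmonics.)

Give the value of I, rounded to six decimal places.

m-sum 0 ✓  L=10 even ✓  3≤5≤5 ✓
Π(2lᵢ+1) = 3×9×11 = 297
triangle coeff Δ(1,4,5) = 1/495
Σ_t [0,0]: t=0:+1/576 = 1/576
(3j)²=5/99 [(1 4 5; 0 0 0)], sign=-1
Σ_t [0,0]: t=0:+1/10080 = 1/10080
(3j)²=1/165 [(1 4 5; -1 3 -2)], sign=-1
⇒ 4πI² = 1/11
I = (+1)√(1/11/(4π)) = 0.08505478

0.085055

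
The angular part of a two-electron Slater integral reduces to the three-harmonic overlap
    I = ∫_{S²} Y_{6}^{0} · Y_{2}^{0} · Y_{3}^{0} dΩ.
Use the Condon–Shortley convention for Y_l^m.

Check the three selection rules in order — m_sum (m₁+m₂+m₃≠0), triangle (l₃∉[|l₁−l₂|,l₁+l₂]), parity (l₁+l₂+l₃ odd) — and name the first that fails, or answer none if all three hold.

triangle

azimuthal sum: 0 + 0 + 0 = 0  ✓
4 ≤ 3 ≤ 8 (triangle on l)  ✗
L = 6 + 2 + 3 = 11 (odd)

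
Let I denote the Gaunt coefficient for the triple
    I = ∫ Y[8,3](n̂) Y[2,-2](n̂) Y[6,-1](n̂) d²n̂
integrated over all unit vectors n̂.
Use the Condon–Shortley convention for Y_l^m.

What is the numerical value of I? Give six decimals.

m-sum 0 ✓  L=16 even ✓  6≤6≤10 ✓
Π(2lᵢ+1) = 17×5×13 = 1105
triangle coeff Δ(8,2,6) = 1/30940
Σ_t [2,2]: t=2:+1/2073600 = 1/2073600
(3j)²=28/1105 [(8 2 6; 0 0 0)], sign=+1
Σ_t [0,0]: t=0:+1/14515200 = 1/14515200
(3j)²=33/3094 [(8 2 6; 3 -2 -1)], sign=-1
⇒ 4πI² = 66/221
I = (-1)√(66/221/(4π)) = -0.15415972

-0.154160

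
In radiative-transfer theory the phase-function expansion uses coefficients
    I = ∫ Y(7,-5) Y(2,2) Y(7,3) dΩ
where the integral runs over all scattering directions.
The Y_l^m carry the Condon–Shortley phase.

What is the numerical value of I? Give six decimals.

Checks pass: Σm=0; 16 even; l₃=7∈[5,9].
(2·7+1)(2·2+1)(2·7+1) = 1125
Δ: 2! 12! 2! / 17! → 1/185640
sum: t=0:+1/2419200 t=1:−1/518400 t=2:+1/2419200 = -1/907200
3j²(7 2 7; 0 0 0) = Δ·Π!·Σ² = 56/3315  (sign +1)
sum: t=2:+1/29030400 = 1/29030400
3j²(7 2 7; -5 2 3) = Δ·Π!·Σ² = 99/7735  (sign +1)
combine: 4πI² = 1125·56/3315·99/7735 = 11880/48841
take √, sign +1: I = 0.13912687

0.139127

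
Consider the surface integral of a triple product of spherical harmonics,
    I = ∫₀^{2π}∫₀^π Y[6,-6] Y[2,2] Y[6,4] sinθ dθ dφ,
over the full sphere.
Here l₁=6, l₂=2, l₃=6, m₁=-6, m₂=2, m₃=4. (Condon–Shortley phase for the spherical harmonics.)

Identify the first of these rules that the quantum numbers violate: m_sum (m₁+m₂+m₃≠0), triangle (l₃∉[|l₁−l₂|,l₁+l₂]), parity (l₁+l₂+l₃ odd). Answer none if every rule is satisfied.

Σmᵢ = 0  ✓
l₃∈[|l₁−l₂|,l₁+l₂]=[4,8], have l₃=6  ✓
Σlᵢ = 14 ⇒ even  ✓

none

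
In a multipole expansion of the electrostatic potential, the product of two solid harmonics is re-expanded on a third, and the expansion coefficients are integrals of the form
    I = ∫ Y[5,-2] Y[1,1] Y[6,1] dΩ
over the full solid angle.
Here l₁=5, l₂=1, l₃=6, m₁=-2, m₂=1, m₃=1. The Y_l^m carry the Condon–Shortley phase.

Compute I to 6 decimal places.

Checks pass: Σm=0; 12 even; l₃=6∈[4,6].
(2·5+1)(2·1+1)(2·6+1) = 429
Δ: 0! 10! 2! / 13! → 1/858
sum: t=0:+1/14400 = 1/14400
3j²(5 1 6; 0 0 0) = Δ·Π!·Σ² = 6/143  (sign +1)
sum: t=0:+1/60480 = 1/60480
3j²(5 1 6; -2 1 1) = Δ·Π!·Σ² = 5/429  (sign -1)
combine: 4πI² = 429·6/143·5/429 = 30/143
take √, sign -1: I = -0.12920749

-0.129207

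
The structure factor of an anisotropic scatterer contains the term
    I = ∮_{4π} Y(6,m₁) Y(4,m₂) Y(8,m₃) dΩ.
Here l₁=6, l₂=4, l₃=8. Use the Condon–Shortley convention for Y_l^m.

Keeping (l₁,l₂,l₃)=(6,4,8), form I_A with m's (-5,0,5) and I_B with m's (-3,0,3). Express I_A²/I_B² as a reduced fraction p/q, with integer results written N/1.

17303/225

l's match ⇒ only the (l;m) 3-j factors differ between A and B.
A: triangle coeff Δ(6,4,8) = 1/23279256; Σ_t [1,2]: t=1:−1/130636800 t=2:+1/34836480 = 11/522547200; (3j)²=1331/81396 [(6 4 8; -5 0 5)], sign=-1
B: triangle coeff Δ(6,4,8) = 1/23279256; Σ_t [0,2]: t=0:+1/34836480 t=1:−1/2903040 t=2:+1/2903040 = 1/34836480; (3j)²=25/117572 [(6 4 8; -3 0 3)], sign=-1
I_A²/I_B² = (1331/81396)/(25/117572) = 17303/225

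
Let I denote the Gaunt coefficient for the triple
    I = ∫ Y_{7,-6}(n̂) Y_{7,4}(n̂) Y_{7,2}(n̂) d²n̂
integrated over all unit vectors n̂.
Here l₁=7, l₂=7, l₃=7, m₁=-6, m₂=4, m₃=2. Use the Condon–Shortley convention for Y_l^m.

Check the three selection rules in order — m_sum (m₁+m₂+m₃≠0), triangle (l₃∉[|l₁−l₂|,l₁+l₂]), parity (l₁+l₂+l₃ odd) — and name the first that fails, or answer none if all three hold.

m₁+m₂+m₃ = -6 + 4 + 2 = 0  ✓
triangle: |7−7|=0 ≤ l₃=7 ≤ 7+7=14  ✓
parity: l₁+l₂+l₃ = 21 is odd  ✗

parity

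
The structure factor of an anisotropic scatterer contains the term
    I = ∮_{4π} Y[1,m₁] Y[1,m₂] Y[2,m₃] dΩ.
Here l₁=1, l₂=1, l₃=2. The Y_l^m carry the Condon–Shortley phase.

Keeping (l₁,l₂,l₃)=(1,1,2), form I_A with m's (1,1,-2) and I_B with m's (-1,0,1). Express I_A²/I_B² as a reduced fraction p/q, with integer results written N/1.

l's match ⇒ only the (l;m) 3-j factors differ between A and B.
A: triangle coeff Δ(1,1,2) = 1/30; Σ_t [0,0]: t=0:+1/4 = 1/4; (3j)²=1/5 [(1 1 2; 1 1 -2)], sign=+1
B: triangle coeff Δ(1,1,2) = 1/30; Σ_t [0,0]: t=0:+1/2 = 1/2; (3j)²=1/10 [(1 1 2; -1 0 1)], sign=-1
I_A²/I_B² = (1/5)/(1/10) = 2/1

2/1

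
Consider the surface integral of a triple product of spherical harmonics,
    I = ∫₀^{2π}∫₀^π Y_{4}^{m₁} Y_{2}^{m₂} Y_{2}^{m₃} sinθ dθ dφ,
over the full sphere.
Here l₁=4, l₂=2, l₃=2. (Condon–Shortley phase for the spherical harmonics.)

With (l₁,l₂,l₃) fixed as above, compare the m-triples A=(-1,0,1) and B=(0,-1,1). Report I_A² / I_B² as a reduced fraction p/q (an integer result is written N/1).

15/8

l's match ⇒ only the (l;m) 3-j factors differ between A and B.
A: triangle coeff Δ(4,2,2) = 1/630; Σ_t [2,2]: t=2:+1/24 = 1/24; (3j)²=1/21 [(4 2 2; -1 0 1)], sign=-1
B: triangle coeff Δ(4,2,2) = 1/630; Σ_t [1,1]: t=1:−1/36 = -1/36; (3j)²=8/315 [(4 2 2; 0 -1 1)], sign=+1
I_A²/I_B² = (1/21)/(8/315) = 15/8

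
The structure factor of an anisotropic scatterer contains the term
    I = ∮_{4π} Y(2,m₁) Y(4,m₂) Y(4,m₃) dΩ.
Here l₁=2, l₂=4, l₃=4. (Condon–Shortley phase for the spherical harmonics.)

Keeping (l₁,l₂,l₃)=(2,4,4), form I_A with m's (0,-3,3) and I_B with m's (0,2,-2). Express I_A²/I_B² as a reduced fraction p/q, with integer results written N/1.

49/64

l's match ⇒ only the (l;m) 3-j factors differ between A and B.
A: triangle coeff Δ(2,4,4) = 1/13860; Σ_t [0,1]: t=0:+1/480 t=1:−1/720 = 1/1440; (3j)²=7/1980 [(2 4 4; 0 -3 3)], sign=-1
B: triangle coeff Δ(2,4,4) = 1/13860; Σ_t [0,2]: t=0:+1/2880 t=1:−1/120 t=2:+1/192 = -1/360; (3j)²=16/3465 [(2 4 4; 0 2 -2)], sign=-1
I_A²/I_B² = (7/1980)/(16/3465) = 49/64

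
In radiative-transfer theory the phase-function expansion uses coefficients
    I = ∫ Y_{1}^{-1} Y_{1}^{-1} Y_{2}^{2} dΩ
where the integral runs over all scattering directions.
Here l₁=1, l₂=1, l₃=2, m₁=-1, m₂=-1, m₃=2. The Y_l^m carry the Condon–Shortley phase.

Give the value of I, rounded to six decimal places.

Rules hold: Σm=0, L=4 even, 0≤2≤2.
N = 3·3·5 = 45
Δ = 0!·2!·2!/5! = 1/30
Racah Σ t=0..0: t=0:+1/1 = 1/1
⇒ 3j(1 1 2; 0 0 0)² = 2/15, sgn +1
Racah Σ t=0..0: t=0:+1/4 = 1/4
⇒ 3j(1 1 2; -1 -1 2)² = 1/5, sgn +1
4πI² = N·(3j₀)²·(3jₘ)² = 6/5
I = +1·√(1.2/4π) = 0.30901936

0.309019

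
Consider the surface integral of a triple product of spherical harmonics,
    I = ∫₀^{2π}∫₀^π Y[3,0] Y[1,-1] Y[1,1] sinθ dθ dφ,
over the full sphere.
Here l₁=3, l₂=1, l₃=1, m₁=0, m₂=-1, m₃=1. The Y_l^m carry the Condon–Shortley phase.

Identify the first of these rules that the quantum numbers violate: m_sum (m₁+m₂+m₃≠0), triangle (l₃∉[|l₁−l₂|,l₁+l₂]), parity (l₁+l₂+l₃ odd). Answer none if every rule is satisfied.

triangle

m₁+m₂+m₃ = 0 − 1 + 1 = 0  ✓
triangle: |3−1|=2 ≤ l₃=1 ≤ 3+1=4  ✗
parity: l₁+l₂+l₃ = 5 is odd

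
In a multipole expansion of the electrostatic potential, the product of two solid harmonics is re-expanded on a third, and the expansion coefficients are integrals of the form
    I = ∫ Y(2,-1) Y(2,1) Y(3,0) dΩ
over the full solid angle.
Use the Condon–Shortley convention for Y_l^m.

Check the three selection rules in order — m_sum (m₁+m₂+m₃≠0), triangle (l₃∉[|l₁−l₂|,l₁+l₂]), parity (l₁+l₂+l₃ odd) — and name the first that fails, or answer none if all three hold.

parity

Σmᵢ = 0  ✓
l₃∈[|l₁−l₂|,l₁+l₂]=[0,4], have l₃=3  ✓
Σlᵢ = 7 ⇒ odd  ✗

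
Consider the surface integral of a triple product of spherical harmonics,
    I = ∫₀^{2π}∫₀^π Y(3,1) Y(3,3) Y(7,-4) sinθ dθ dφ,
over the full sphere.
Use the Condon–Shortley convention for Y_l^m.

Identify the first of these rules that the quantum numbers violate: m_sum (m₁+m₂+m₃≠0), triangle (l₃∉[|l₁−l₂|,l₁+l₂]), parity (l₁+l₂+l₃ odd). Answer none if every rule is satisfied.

azimuthal sum: 1 + 3 − 4 = 0  ✓
0 ≤ 7 ≤ 6 (triangle on l)  ✗
L = 3 + 3 + 7 = 13 (odd)

triangle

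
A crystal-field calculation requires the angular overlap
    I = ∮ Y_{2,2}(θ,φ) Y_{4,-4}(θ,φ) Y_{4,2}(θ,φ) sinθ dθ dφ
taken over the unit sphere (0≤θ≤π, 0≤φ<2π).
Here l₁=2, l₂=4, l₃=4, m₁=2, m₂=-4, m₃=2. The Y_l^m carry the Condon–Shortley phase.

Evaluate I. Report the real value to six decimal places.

-0.106180

m-sum 0 ✓  L=10 even ✓  2≤4≤6 ✓
Π(2lᵢ+1) = 5×9×9 = 405
triangle coeff Δ(2,4,4) = 1/13860
Σ_t [0,2]: t=0:+1/192 t=1:−1/36 t=2:+1/192 = -5/288
(3j)²=20/693 [(2 4 4; 0 0 0)], sign=-1
Σ_t [0,0]: t=0:+1/2880 = 1/2880
(3j)²=2/165 [(2 4 4; 2 -4 2)], sign=+1
⇒ 4πI² = 120/847
I = (-1)√(120/847/(4π)) = -0.10618031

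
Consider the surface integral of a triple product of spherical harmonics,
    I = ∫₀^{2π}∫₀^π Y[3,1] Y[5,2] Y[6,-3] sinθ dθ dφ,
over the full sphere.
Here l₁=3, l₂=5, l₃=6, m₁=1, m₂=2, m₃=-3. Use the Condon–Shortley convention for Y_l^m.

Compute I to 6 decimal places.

Rules hold: Σm=0, L=14 even, 2≤6≤8.
N = 7·11·13 = 1001
Δ = 2!·4!·8!/15! = 1/675675
Racah Σ t=0..2: t=0:+1/8640 t=1:−1/2304 t=2:+1/8640 = -7/34560
⇒ 3j(3 5 6; 0 0 0)² = 7/429, sgn -1
Racah Σ t=0..2: t=0:+1/40320 t=1:−1/8640 t=2:+1/34560 = -1/16128
⇒ 3j(3 5 6; 1 2 -3)² = 18/1001, sgn +1
4πI² = N·(3j₀)²·(3jₘ)² = 42/143
I = -1·√(0.293706/4π) = -0.15288036

-0.152880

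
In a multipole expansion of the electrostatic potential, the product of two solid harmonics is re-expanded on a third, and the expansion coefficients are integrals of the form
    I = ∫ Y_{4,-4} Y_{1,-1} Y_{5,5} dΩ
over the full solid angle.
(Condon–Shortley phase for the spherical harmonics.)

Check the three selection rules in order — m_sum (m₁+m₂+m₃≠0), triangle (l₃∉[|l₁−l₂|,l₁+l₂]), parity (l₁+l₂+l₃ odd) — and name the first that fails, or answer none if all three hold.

none

Σmᵢ = 0  ✓
l₃∈[|l₁−l₂|,l₁+l₂]=[3,5], have l₃=5  ✓
Σlᵢ = 10 ⇒ even  ✓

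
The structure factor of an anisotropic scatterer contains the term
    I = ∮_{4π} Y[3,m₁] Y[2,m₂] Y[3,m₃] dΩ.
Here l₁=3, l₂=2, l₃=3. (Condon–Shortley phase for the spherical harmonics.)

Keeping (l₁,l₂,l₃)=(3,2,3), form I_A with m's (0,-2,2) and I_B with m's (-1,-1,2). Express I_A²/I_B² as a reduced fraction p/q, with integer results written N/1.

4/3

l's match ⇒ only the (l;m) 3-j factors differ between A and B.
A: triangle coeff Δ(3,2,3) = 1/3780; Σ_t [0,0]: t=0:+1/24 = 1/24; (3j)²=1/21 [(3 2 3; 0 -2 2)], sign=-1
B: triangle coeff Δ(3,2,3) = 1/3780; Σ_t [0,1]: t=0:+1/48 t=1:−1/12 = -1/16; (3j)²=1/28 [(3 2 3; -1 -1 2)], sign=+1
I_A²/I_B² = (1/21)/(1/28) = 4/3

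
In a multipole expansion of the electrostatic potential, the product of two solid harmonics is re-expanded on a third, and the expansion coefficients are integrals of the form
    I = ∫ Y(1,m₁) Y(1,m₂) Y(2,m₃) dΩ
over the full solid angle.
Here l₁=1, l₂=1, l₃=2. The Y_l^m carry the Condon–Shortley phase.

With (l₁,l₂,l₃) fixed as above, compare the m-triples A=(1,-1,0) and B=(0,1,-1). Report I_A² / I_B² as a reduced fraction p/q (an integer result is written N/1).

Same 1,1,2: normalisation and zero-m 3j drop out of the ratio.
A: Δ: 0! 2! 2! / 5! → 1/30; sum: t=0:+1/4 = 1/4; 3j²(1 1 2; 1 -1 0) = Δ·Π!·Σ² = 1/30  (sign +1)
B: Δ: 0! 2! 2! / 5! → 1/30; sum: t=0:+1/2 = 1/2; 3j²(1 1 2; 0 1 -1) = Δ·Π!·Σ² = 1/10  (sign -1)
I_A²/I_B² = (1/30)/(1/10) = 1/3

1/3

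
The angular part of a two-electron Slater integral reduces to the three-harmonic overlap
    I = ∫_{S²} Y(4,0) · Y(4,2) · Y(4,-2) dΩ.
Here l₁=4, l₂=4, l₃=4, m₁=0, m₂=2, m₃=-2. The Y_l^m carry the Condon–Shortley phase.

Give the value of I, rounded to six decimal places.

-0.083698

m-sum 0 ✓  L=12 even ✓  0≤4≤8 ✓
Π(2lᵢ+1) = 9×9×9 = 729
triangle coeff Δ(4,4,4) = 1/450450
Σ_t [0,4]: t=0:+1/13824 t=1:−1/216 t=2:+1/64 t=3:−1/216 t=4:+1/13824 = 5/768
(3j)²=18/1001 [(4 4 4; 0 0 0)], sign=+1
Σ_t [2,4]: t=2:+1/384 t=3:−1/216 t=4:+1/2304 = -11/6912
(3j)²=11/1638 [(4 4 4; 0 2 -2)], sign=-1
⇒ 4πI² = 729/8281
I = (-1)√(729/8281/(4π)) = -0.08369845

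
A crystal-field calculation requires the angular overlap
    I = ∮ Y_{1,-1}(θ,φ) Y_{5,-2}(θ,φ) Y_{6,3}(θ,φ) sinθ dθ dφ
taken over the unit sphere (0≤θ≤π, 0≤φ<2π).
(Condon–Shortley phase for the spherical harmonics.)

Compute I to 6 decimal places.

-0.245154

Rules hold: Σm=0, L=12 even, 4≤6≤6.
N = 3·11·13 = 429
Δ = 0!·2!·10!/13! = 1/858
Racah Σ t=0..0: t=0:+1/14400 = 1/14400
⇒ 3j(1 5 6; 0 0 0)² = 6/143, sgn +1
Racah Σ t=0..0: t=0:+1/60480 = 1/60480
⇒ 3j(1 5 6; -1 -2 3)² = 6/143, sgn -1
4πI² = N·(3j₀)²·(3jₘ)² = 108/143
I = -1·√(0.755245/4π) = -0.24515397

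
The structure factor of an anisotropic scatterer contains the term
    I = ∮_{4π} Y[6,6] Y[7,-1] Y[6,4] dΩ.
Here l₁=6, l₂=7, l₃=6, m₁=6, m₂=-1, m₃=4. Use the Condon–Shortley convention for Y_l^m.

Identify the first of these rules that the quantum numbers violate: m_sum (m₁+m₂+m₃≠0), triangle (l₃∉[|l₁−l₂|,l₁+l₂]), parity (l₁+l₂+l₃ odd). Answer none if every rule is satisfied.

m_sum

Σmᵢ = 9  ✗
l₃∈[|l₁−l₂|,l₁+l₂]=[1,13], have l₃=6
Σlᵢ = 19 ⇒ odd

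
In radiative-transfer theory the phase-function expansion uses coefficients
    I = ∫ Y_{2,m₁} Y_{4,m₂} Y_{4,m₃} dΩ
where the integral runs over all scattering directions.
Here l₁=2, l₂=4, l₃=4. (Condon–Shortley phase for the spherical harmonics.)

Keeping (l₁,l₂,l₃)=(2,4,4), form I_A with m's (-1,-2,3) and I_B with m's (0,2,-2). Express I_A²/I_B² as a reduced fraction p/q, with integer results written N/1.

525/64

Shared (l₁,l₂,l₃)=(2,4,4): N and (l;000)² cancel in I_A²/I_B².
A: Δ = 2!·2!·6!/11! = 1/13860; Racah Σ t=1..2: t=1:−1/240 t=2:+1/1440 = -1/288; ⇒ 3j(2 4 4; -1 -2 3)² = 5/132, sgn +1
B: Δ = 2!·2!·6!/11! = 1/13860; Racah Σ t=0..2: t=0:+1/2880 t=1:−1/120 t=2:+1/192 = -1/360; ⇒ 3j(2 4 4; 0 2 -2)² = 16/3465, sgn -1
I_A²/I_B² = (5/132)/(16/3465) = 525/64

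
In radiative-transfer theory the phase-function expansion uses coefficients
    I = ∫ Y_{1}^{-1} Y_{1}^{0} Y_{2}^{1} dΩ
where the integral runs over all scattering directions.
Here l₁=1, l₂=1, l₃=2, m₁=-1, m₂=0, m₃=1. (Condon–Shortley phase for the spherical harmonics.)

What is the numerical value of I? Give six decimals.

-0.218510

Checks pass: Σm=0; 4 even; l₃=2∈[0,2].
(2·1+1)(2·1+1)(2·2+1) = 45
Δ: 0! 2! 2! / 5! → 1/30
sum: t=0:+1/1 = 1/1
3j²(1 1 2; 0 0 0) = Δ·Π!·Σ² = 2/15  (sign +1)
sum: t=0:+1/2 = 1/2
3j²(1 1 2; -1 0 1) = Δ·Π!·Σ² = 1/10  (sign -1)
combine: 4πI² = 45·2/15·1/10 = 3/5
take √, sign -1: I = -0.21850969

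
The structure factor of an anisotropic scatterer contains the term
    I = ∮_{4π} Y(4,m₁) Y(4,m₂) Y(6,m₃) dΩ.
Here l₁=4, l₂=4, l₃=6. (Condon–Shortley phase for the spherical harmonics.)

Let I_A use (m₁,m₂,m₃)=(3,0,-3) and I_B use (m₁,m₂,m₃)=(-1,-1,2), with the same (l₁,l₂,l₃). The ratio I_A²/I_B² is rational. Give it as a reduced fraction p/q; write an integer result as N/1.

Shared (l₁,l₂,l₃)=(4,4,6): N and (l;000)² cancel in I_A²/I_B².
A: Δ = 2!·6!·6!/15! = 1/1261260; Racah Σ t=0..1: t=0:+1/11520 t=1:−1/25920 = 1/20736; ⇒ 3j(4 4 6; 3 0 -3)² = 5/429, sgn -1
B: Δ = 2!·6!·6!/15! = 1/1261260; Racah Σ t=0..2: t=0:+1/8640 t=1:−1/2304 t=2:+1/8640 = -7/34560; ⇒ 3j(4 4 6; -1 -1 2)² = 7/429, sgn -1
I_A²/I_B² = (5/429)/(7/429) = 5/7

5/7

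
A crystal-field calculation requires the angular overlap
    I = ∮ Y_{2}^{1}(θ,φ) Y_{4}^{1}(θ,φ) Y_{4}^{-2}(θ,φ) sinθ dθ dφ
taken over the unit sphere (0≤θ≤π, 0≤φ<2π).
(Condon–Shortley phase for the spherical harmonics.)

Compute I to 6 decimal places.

Checks pass: Σm=0; 10 even; l₃=4∈[2,6].
(2·2+1)(2·4+1)(2·4+1) = 405
Δ: 2! 2! 6! / 11! → 1/13860
sum: t=0:+1/192 t=1:−1/36 t=2:+1/192 = -5/288
3j²(2 4 4; 0 0 0) = Δ·Π!·Σ² = 20/693  (sign -1)
sum: t=0:+1/240 t=1:−1/96 = -1/160
3j²(2 4 4; 1 1 -2) = Δ·Π!·Σ² = 27/1540  (sign -1)
combine: 4πI² = 405·20/693·27/1540 = 1215/5929
take √, sign +1: I = 0.12770047

0.127700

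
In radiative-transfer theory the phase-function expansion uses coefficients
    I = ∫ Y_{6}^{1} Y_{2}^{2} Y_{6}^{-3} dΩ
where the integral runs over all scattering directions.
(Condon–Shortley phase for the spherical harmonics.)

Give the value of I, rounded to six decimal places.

Checks pass: Σm=0; 14 even; l₃=6∈[4,8].
(2·6+1)(2·2+1)(2·6+1) = 845
Δ: 2! 10! 2! / 15! → 1/90090
sum: t=0:+1/69120 t=1:−1/14400 t=2:+1/69120 = -7/172800
3j²(6 2 6; 0 0 0) = Δ·Π!·Σ² = 14/715  (sign -1)
sum: t=2:+1/120960 = 1/120960
3j²(6 2 6; 1 2 -3) = Δ·Π!·Σ² = 24/1001  (sign -1)
combine: 4πI² = 845·14/715·24/1001 = 48/121
take √, sign +1: I = 0.17767364

0.177674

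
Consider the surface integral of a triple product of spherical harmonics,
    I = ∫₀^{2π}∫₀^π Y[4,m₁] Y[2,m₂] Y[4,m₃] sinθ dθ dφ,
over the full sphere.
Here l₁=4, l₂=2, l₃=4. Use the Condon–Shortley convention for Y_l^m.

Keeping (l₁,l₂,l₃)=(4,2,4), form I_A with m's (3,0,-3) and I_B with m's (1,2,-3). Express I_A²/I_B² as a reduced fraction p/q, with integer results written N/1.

Shared (l₁,l₂,l₃)=(4,2,4): N and (l;000)² cancel in I_A²/I_B².
A: Δ = 2!·6!·2!/11! = 1/13860; Racah Σ t=0..1: t=0:+1/480 t=1:−1/720 = 1/1440; ⇒ 3j(4 2 4; 3 0 -3)² = 7/1980, sgn -1
B: Δ = 2!·6!·2!/11! = 1/13860; Racah Σ t=2..2: t=2:+1/480 = 1/480; ⇒ 3j(4 2 4; 1 2 -3)² = 3/110, sgn -1
I_A²/I_B² = (7/1980)/(3/110) = 7/54

7/54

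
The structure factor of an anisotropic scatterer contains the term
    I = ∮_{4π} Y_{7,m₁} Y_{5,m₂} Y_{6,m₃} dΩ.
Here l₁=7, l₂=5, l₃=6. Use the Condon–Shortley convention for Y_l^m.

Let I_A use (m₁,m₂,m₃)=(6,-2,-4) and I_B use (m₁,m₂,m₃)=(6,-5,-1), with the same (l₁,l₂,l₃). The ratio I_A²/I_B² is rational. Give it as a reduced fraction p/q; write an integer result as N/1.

l's match ⇒ only the (l;m) 3-j factors differ between A and B.
A: triangle coeff Δ(7,5,6) = 1/174594420; Σ_t [0,1]: t=0:+1/21772800 t=1:−1/19353600 = -1/174182400; (3j)²=1/3876 [(7 5 6; 6 -2 -4)], sign=-1
B: triangle coeff Δ(7,5,6) = 1/174594420; Σ_t [0,0]: t=0:+1/87091200 = 1/87091200; (3j)²=10/969 [(7 5 6; 6 -5 -1)], sign=-1
I_A²/I_B² = (1/3876)/(10/969) = 1/40

1/40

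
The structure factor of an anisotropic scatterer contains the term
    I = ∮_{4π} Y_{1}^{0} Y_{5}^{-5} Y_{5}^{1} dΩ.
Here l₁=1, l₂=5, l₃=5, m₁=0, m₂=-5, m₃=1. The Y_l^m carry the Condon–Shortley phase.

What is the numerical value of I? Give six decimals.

m-sum = 0 − 5 + 1 = -4 ≠ 0 ⇒ I = 0

0.000000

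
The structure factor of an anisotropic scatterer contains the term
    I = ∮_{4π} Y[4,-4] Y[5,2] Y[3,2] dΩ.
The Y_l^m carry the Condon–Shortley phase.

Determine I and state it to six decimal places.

-0.109480

Checks pass: Σm=0; 12 even; l₃=3∈[1,9].
(2·4+1)(2·5+1)(2·3+1) = 693
Δ: 6! 2! 4! / 13! → 1/180180
sum: t=2:+1/576 t=3:−1/144 t=4:+1/576 = -1/288
3j²(4 5 3; 0 0 0) = Δ·Π!·Σ² = 20/1001  (sign +1)
sum: t=6:+1/8640 = 1/8640
3j²(4 5 3; -4 2 2) = Δ·Π!·Σ² = 14/1287  (sign -1)
combine: 4πI² = 693·20/1001·14/1287 = 280/1859
take √, sign -1: I = -0.10947990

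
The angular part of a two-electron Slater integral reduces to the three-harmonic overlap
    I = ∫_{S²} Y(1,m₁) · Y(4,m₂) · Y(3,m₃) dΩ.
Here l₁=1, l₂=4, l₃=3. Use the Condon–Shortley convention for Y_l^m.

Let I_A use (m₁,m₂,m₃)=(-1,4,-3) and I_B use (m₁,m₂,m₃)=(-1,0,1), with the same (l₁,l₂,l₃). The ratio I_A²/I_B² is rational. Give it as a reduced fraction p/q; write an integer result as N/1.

Same 1,4,3: normalisation and zero-m 3j drop out of the ratio.
A: Δ: 2! 0! 6! / 9! → 1/252; sum: t=2:+1/1440 = 1/1440; 3j²(1 4 3; -1 4 -3) = Δ·Π!·Σ² = 1/9  (sign +1)
B: Δ: 2! 0! 6! / 9! → 1/252; sum: t=2:+1/96 = 1/96; 3j²(1 4 3; -1 0 1) = Δ·Π!·Σ² = 1/42  (sign +1)
I_A²/I_B² = (1/9)/(1/42) = 14/3

14/3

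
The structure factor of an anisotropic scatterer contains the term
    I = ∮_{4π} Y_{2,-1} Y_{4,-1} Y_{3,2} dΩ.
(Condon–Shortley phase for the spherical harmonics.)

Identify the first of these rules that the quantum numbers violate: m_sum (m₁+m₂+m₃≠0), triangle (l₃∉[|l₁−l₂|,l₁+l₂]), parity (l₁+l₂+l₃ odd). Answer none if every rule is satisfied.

azimuthal sum: -1 − 1 + 2 = 0  ✓
2 ≤ 3 ≤ 6 (triangle on l)  ✓
L = 2 + 4 + 3 = 9 (odd)  ✗

parity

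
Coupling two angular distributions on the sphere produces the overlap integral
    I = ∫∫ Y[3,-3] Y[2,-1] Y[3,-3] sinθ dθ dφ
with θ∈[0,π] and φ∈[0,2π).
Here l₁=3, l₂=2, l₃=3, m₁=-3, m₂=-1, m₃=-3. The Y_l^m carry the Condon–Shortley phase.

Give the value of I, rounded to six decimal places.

0.000000

Σmᵢ = -7 ≠ 0, so the φ-integral vanishes; I = 0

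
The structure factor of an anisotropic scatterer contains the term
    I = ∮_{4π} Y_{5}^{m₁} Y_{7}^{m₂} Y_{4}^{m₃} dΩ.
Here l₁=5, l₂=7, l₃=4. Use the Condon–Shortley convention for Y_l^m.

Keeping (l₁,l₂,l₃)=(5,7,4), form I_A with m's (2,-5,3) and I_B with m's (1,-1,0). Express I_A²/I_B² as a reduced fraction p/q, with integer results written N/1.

3/55

Shared (l₁,l₂,l₃)=(5,7,4): N and (l;000)² cancel in I_A²/I_B².
A: Δ = 8!·2!·6!/17! = 1/6126120; Racah Σ t=1..2: t=1:−1/1209600 t=2:+1/1036800 = 1/7257600; ⇒ 3j(5 7 4; 2 -5 3)² = 1/2210, sgn -1
B: Δ = 8!·2!·6!/17! = 1/6126120; Racah Σ t=2..4: t=2:+1/138240 t=3:−1/25920 t=4:+1/55296 = -11/829440; ⇒ 3j(5 7 4; 1 -1 0)² = 11/1326, sgn -1
I_A²/I_B² = (1/2210)/(11/1326) = 3/55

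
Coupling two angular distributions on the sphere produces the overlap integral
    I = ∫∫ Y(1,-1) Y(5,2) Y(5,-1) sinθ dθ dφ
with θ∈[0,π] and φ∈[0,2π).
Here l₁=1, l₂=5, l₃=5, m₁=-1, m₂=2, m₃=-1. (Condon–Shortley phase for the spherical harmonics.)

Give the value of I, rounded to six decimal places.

0.000000

L=11 odd ⇒ parity kills the (l;000) factor ⇒ I = 0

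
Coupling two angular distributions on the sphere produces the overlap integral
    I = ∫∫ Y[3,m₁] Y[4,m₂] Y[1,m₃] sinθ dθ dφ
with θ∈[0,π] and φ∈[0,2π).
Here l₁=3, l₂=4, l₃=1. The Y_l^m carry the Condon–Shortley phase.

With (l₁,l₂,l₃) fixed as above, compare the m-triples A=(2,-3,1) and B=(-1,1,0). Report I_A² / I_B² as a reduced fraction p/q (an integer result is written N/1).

7/5

Shared (l₁,l₂,l₃)=(3,4,1): N and (l;000)² cancel in I_A²/I_B².
A: Δ = 6!·0!·2!/9! = 1/252; Racah Σ t=1..1: t=1:−1/240 = -1/240; ⇒ 3j(3 4 1; 2 -3 1)² = 1/12, sgn -1
B: Δ = 6!·0!·2!/9! = 1/252; Racah Σ t=4..4: t=4:+1/48 = 1/48; ⇒ 3j(3 4 1; -1 1 0)² = 5/84, sgn -1
I_A²/I_B² = (1/12)/(5/84) = 7/5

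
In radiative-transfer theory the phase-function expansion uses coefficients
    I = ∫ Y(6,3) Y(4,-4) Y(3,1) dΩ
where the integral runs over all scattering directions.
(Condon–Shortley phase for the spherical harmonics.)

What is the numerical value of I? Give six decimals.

L=13 odd ⇒ parity kills the (l;000) factor ⇒ I = 0

0.000000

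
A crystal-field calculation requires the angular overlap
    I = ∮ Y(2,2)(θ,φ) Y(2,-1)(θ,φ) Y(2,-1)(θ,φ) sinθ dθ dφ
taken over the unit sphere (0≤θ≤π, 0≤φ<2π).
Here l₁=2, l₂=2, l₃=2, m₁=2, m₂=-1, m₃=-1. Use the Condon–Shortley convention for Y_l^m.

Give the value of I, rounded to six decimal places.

Checks pass: Σm=0; 6 even; l₃=2∈[0,4].
(2·2+1)(2·2+1)(2·2+1) = 125
Δ: 2! 2! 2! / 7! → 1/630
sum: t=0:+1/8 t=1:−1/1 t=2:+1/8 = -3/4
3j²(2 2 2; 0 0 0) = Δ·Π!·Σ² = 2/35  (sign -1)
sum: t=0:+1/4 = 1/4
3j²(2 2 2; 2 -1 -1) = Δ·Π!·Σ² = 3/35  (sign -1)
combine: 4πI² = 125·2/35·3/35 = 30/49
take √, sign +1: I = 0.22072812

0.220728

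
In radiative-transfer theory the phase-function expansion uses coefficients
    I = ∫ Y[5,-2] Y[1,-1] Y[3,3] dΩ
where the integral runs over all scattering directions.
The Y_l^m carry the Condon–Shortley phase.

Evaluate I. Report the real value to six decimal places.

0.000000

l₃=3 ∉ [4,6] — triangle fails ⇒ I = 0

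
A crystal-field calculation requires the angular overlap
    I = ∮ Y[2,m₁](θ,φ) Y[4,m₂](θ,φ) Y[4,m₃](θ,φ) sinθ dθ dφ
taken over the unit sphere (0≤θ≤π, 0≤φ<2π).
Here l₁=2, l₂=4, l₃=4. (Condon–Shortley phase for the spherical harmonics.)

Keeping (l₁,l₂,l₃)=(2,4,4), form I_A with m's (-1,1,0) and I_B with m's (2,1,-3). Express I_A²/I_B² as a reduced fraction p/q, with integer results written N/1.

5/63

Same 2,4,4: normalisation and zero-m 3j drop out of the ratio.
A: Δ: 2! 2! 6! / 11! → 1/13860; sum: t=1:−1/96 t=2:+1/72 = 1/288; 3j²(2 4 4; -1 1 0) = Δ·Π!·Σ² = 1/462  (sign +1)
B: Δ: 2! 2! 6! / 11! → 1/13860; sum: t=0:+1/480 = 1/480; 3j²(2 4 4; 2 1 -3) = Δ·Π!·Σ² = 3/110  (sign -1)
I_A²/I_B² = (1/462)/(3/110) = 5/63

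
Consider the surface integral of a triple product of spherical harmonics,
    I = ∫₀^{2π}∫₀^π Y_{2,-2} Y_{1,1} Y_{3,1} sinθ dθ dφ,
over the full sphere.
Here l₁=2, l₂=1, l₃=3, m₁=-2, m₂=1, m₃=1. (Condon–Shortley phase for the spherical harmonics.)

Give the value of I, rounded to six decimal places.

Checks pass: Σm=0; 6 even; l₃=3∈[1,3].
(2·2+1)(2·1+1)(2·3+1) = 105
Δ: 0! 4! 2! / 7! → 1/105
sum: t=0:+1/4 = 1/4
3j²(2 1 3; 0 0 0) = Δ·Π!·Σ² = 3/35  (sign -1)
sum: t=0:+1/48 = 1/48
3j²(2 1 3; -2 1 1) = Δ·Π!·Σ² = 1/105  (sign +1)
combine: 4πI² = 105·3/35·1/105 = 3/35
take √, sign -1: I = -0.08258890

-0.082589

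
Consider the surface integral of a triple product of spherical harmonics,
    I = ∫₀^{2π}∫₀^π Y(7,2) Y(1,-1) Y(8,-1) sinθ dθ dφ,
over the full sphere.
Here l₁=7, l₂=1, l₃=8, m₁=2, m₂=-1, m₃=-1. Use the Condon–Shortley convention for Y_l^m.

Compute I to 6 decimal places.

Checks pass: Σm=0; 16 even; l₃=8∈[6,8].
(2·7+1)(2·1+1)(2·8+1) = 765
Δ: 0! 14! 2! / 17! → 1/2040
sum: t=0:+1/25401600 = 1/25401600
3j²(7 1 8; 0 0 0) = Δ·Π!·Σ² = 8/255  (sign +1)
sum: t=0:+1/87091200 = 1/87091200
3j²(7 1 8; 2 -1 -1) = Δ·Π!·Σ² = 7/680  (sign -1)
combine: 4πI² = 765·8/255·7/680 = 21/85
take √, sign -1: I = -0.14021525

-0.140215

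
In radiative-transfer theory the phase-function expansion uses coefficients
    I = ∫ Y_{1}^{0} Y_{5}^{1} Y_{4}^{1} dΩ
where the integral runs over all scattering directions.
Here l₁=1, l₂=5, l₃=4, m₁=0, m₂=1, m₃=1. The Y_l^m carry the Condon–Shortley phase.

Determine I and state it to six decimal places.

0 + 1 + 1 = 2 ≠ 0: azimuthal integral kills it; I = 0

0.000000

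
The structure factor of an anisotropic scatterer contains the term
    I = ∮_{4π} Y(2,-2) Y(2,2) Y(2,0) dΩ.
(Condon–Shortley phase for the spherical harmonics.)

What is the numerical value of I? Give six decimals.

m-sum 0 ✓  L=6 even ✓  0≤2≤4 ✓
Π(2lᵢ+1) = 5×5×5 = 125
triangle coeff Δ(2,2,2) = 1/630
Σ_t [0,2]: t=0:+1/8 t=1:−1/1 t=2:+1/8 = -3/4
(3j)²=2/35 [(2 2 2; 0 0 0)], sign=-1
Σ_t [2,2]: t=2:+1/8 = 1/8
(3j)²=2/35 [(2 2 2; -2 2 0)], sign=+1
⇒ 4πI² = 20/49
I = (-1)√(20/49/(4π)) = -0.18022375

-0.180224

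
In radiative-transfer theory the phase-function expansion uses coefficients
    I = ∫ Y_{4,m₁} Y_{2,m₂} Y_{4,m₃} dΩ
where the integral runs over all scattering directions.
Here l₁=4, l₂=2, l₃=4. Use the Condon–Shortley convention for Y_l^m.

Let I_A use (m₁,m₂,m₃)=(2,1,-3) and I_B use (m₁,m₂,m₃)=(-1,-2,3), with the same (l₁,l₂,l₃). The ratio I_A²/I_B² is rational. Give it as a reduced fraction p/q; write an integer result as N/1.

25/18

Shared (l₁,l₂,l₃)=(4,2,4): N and (l;000)² cancel in I_A²/I_B².
A: Δ = 2!·6!·2!/11! = 1/13860; Racah Σ t=1..2: t=1:−1/240 t=2:+1/1440 = -1/288; ⇒ 3j(4 2 4; 2 1 -3)² = 5/132, sgn +1
B: Δ = 2!·6!·2!/11! = 1/13860; Racah Σ t=0..0: t=0:+1/480 = 1/480; ⇒ 3j(4 2 4; -1 -2 3)² = 3/110, sgn -1
I_A²/I_B² = (5/132)/(3/110) = 25/18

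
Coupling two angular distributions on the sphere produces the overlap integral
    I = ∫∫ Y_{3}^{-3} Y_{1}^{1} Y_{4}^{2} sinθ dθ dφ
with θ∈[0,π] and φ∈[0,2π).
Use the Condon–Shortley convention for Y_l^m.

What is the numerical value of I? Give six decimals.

0.061558

Rules hold: Σm=0, L=8 even, 2≤4≤4.
N = 7·3·9 = 189
Δ = 0!·6!·2!/9! = 1/252
Racah Σ t=0..0: t=0:+1/36 = 1/36
⇒ 3j(3 1 4; 0 0 0)² = 4/63, sgn +1
Racah Σ t=0..0: t=0:+1/1440 = 1/1440
⇒ 3j(3 1 4; -3 1 2)² = 1/252, sgn +1
4πI² = N·(3j₀)²·(3jₘ)² = 1/21
I = +1·√(0.047619/4π) = 0.06155813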